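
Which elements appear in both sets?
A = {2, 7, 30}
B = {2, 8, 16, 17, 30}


A ∩ B = elements in both A and B
A = {2, 7, 30}
B = {2, 8, 16, 17, 30}
A ∩ B = {2, 30}

A ∩ B = {2, 30}


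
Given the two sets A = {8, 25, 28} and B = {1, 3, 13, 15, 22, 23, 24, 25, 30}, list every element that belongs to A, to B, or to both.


A ∪ B = all elements in A or B (or both)
A = {8, 25, 28}
B = {1, 3, 13, 15, 22, 23, 24, 25, 30}
A ∪ B = {1, 3, 8, 13, 15, 22, 23, 24, 25, 28, 30}

A ∪ B = {1, 3, 8, 13, 15, 22, 23, 24, 25, 28, 30}


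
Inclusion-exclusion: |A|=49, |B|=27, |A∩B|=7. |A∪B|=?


|A ∪ B| = |A| + |B| - |A ∩ B|
= 49 + 27 - 7
= 69

|A ∪ B| = 69


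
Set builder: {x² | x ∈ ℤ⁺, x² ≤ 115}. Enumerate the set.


Checking each candidate:
Condition: positive perfect squares ≤ 115
Result = {1, 4, 9, 16, 25, 36, 49, 64, 81, 100}

{1, 4, 9, 16, 25, 36, 49, 64, 81, 100}


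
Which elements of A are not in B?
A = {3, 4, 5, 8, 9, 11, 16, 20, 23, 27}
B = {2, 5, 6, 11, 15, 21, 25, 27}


A \ B = elements in A but not in B
A = {3, 4, 5, 8, 9, 11, 16, 20, 23, 27}
B = {2, 5, 6, 11, 15, 21, 25, 27}
Remove from A any elements in B
A \ B = {3, 4, 8, 9, 16, 20, 23}

A \ B = {3, 4, 8, 9, 16, 20, 23}


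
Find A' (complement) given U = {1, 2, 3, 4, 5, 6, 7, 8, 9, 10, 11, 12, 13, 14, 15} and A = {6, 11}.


Aᶜ = U \ A = elements in U but not in A
U = {1, 2, 3, 4, 5, 6, 7, 8, 9, 10, 11, 12, 13, 14, 15}
A = {6, 11}
Aᶜ = {1, 2, 3, 4, 5, 7, 8, 9, 10, 12, 13, 14, 15}

Aᶜ = {1, 2, 3, 4, 5, 7, 8, 9, 10, 12, 13, 14, 15}


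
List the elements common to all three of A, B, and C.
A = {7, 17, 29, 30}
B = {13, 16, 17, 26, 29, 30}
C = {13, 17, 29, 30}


A ∩ B = {17, 29, 30}
(A ∩ B) ∩ C = {17, 29, 30}

A ∩ B ∩ C = {17, 29, 30}


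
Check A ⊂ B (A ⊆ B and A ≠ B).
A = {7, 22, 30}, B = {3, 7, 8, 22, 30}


A ⊂ B requires: A ⊆ B AND A ≠ B.
A ⊆ B? Yes
A = B? No
A ⊂ B: Yes (A is a proper subset of B)

Yes, A ⊂ B


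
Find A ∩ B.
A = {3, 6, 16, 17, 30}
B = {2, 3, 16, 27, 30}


A ∩ B = elements in both A and B
A = {3, 6, 16, 17, 30}
B = {2, 3, 16, 27, 30}
A ∩ B = {3, 16, 30}

A ∩ B = {3, 16, 30}


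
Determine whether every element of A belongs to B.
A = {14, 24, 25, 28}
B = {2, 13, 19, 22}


A ⊆ B means every element of A is in B.
Elements in A not in B: {14, 24, 25, 28}
So A ⊄ B.

No, A ⊄ B


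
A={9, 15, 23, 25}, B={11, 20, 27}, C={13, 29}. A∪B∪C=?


A ∪ B = {9, 11, 15, 20, 23, 25, 27}
(A ∪ B) ∪ C = {9, 11, 13, 15, 20, 23, 25, 27, 29}

A ∪ B ∪ C = {9, 11, 13, 15, 20, 23, 25, 27, 29}


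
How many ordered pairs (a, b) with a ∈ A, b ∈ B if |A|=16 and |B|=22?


|A × B| = |A| × |B|
= 16 × 22
= 352

|A × B| = 352


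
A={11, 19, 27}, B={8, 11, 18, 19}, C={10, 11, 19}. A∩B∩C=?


A ∩ B = {11, 19}
(A ∩ B) ∩ C = {11, 19}

A ∩ B ∩ C = {11, 19}


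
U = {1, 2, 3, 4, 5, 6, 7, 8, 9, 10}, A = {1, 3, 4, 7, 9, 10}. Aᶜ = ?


Aᶜ = U \ A = elements in U but not in A
U = {1, 2, 3, 4, 5, 6, 7, 8, 9, 10}
A = {1, 3, 4, 7, 9, 10}
Aᶜ = {2, 5, 6, 8}

Aᶜ = {2, 5, 6, 8}


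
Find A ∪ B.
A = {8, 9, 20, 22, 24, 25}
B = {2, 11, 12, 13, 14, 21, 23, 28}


A ∪ B = all elements in A or B (or both)
A = {8, 9, 20, 22, 24, 25}
B = {2, 11, 12, 13, 14, 21, 23, 28}
A ∪ B = {2, 8, 9, 11, 12, 13, 14, 20, 21, 22, 23, 24, 25, 28}

A ∪ B = {2, 8, 9, 11, 12, 13, 14, 20, 21, 22, 23, 24, 25, 28}


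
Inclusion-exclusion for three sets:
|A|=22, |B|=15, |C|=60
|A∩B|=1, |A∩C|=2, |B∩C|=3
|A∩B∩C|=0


|A∪B∪C| = |A|+|B|+|C| - |A∩B|-|A∩C|-|B∩C| + |A∩B∩C|
= 22+15+60 - 1-2-3 + 0
= 97 - 6 + 0
= 91

|A ∪ B ∪ C| = 91


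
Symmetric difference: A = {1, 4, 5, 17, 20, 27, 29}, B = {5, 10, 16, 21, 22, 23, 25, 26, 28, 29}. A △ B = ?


A △ B = (A \ B) ∪ (B \ A) = elements in exactly one of A or B
A \ B = {1, 4, 17, 20, 27}
B \ A = {10, 16, 21, 22, 23, 25, 26, 28}
A △ B = {1, 4, 10, 16, 17, 20, 21, 22, 23, 25, 26, 27, 28}

A △ B = {1, 4, 10, 16, 17, 20, 21, 22, 23, 25, 26, 27, 28}


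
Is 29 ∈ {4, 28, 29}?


A = {4, 28, 29}
Checking if 29 is in A
29 is in A → True

29 ∈ A


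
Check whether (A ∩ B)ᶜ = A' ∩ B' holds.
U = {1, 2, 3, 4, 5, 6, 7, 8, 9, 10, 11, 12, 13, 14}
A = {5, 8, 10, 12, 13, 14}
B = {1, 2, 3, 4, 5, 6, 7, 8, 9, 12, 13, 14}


LHS: A ∩ B = {5, 8, 12, 13, 14}
(A ∩ B)' = U \ (A ∩ B) = {1, 2, 3, 4, 6, 7, 9, 10, 11}
A' = {1, 2, 3, 4, 6, 7, 9, 11}, B' = {10, 11}
Claimed RHS: A' ∩ B' = {11}
Identity is INVALID: LHS = {1, 2, 3, 4, 6, 7, 9, 10, 11} but the RHS claimed here equals {11}. The correct form is (A ∩ B)' = A' ∪ B'.

Identity is invalid: (A ∩ B)' = {1, 2, 3, 4, 6, 7, 9, 10, 11} but A' ∩ B' = {11}. The correct De Morgan law is (A ∩ B)' = A' ∪ B'.


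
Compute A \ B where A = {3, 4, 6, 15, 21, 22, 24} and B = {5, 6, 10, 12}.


A \ B = elements in A but not in B
A = {3, 4, 6, 15, 21, 22, 24}
B = {5, 6, 10, 12}
Remove from A any elements in B
A \ B = {3, 4, 15, 21, 22, 24}

A \ B = {3, 4, 15, 21, 22, 24}


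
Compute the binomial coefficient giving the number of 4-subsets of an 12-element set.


C(n,k) = n! / (k!(n-k)!)
C(12,4) = 12! / (4!8!)
= 495

C(12,4) = 495


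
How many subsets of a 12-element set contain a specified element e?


Subsets of A containing e correspond to subsets of A \ {e}, which has 11 elements.
Count = 2^(n-1) = 2^11
= 2048

Number of subsets containing e = 2048


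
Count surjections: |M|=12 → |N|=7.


n = |M| = 12, k = |N| = 7. Surjections via inclusion-exclusion:
S(n,k) = Σ(-1)^i × C(k,i) × (k-i)^n, i=0 to k
i=0: (-1)^0×C(7,0)×7^12 = 13841287201
i=1: (-1)^1×C(7,1)×6^12 = -15237476352
i=2: (-1)^2×C(7,2)×5^12 = 5126953125
i=3: (-1)^3×C(7,3)×4^12 = -587202560
i=4: (-1)^4×C(7,4)×3^12 = 18600435
i=5: (-1)^5×C(7,5)×2^12 = -86016
i=6: (-1)^6×C(7,6)×1^12 = 7
i=7: (-1)^7×C(7,7)×0^12 = 0
Total = 3162075840

Number of surjections = 3162075840


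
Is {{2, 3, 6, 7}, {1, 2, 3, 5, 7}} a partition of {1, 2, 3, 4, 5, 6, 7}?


A partition requires: (1) non-empty parts, (2) pairwise disjoint, (3) union = U
Parts: {2, 3, 6, 7}, {1, 2, 3, 5, 7}
Union of parts: {1, 2, 3, 5, 6, 7}
U = {1, 2, 3, 4, 5, 6, 7}
All non-empty? True
Pairwise disjoint? False
Covers U? False

No, not a valid partition


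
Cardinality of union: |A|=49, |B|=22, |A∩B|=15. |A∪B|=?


|A ∪ B| = |A| + |B| - |A ∩ B|
= 49 + 22 - 15
= 56

|A ∪ B| = 56


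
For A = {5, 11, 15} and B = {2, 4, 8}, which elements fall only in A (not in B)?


A = {5, 11, 15}
B = {2, 4, 8}
Region: only in A (not in B)
Elements: {5, 11, 15}

Elements only in A (not in B): {5, 11, 15}


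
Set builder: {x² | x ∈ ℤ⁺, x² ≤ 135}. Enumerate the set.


Checking each candidate:
Condition: positive perfect squares ≤ 135
Result = {1, 4, 9, 16, 25, 36, 49, 64, 81, 100, 121}

{1, 4, 9, 16, 25, 36, 49, 64, 81, 100, 121}


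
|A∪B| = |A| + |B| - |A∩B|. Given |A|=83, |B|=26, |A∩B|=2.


|A ∪ B| = |A| + |B| - |A ∩ B|
= 83 + 26 - 2
= 107

|A ∪ B| = 107


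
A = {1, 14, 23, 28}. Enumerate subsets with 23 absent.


A subset of A that omits 23 is a subset of A \ {23}, so there are 2^(n-1) = 2^3 = 8 of them.
Subsets excluding 23: ∅, {1}, {14}, {28}, {1, 14}, {1, 28}, {14, 28}, {1, 14, 28}

Subsets excluding 23 (8 total): ∅, {1}, {14}, {28}, {1, 14}, {1, 28}, {14, 28}, {1, 14, 28}


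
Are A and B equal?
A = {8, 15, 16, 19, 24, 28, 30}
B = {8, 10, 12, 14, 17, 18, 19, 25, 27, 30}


Two sets are equal iff they have exactly the same elements.
A = {8, 15, 16, 19, 24, 28, 30}
B = {8, 10, 12, 14, 17, 18, 19, 25, 27, 30}
Differences: {10, 12, 14, 15, 16, 17, 18, 24, 25, 27, 28}
A ≠ B

No, A ≠ B


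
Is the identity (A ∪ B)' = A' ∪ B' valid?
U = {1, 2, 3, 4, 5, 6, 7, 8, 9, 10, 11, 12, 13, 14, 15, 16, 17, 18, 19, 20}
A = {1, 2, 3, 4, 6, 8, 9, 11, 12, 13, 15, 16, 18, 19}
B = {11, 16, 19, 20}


LHS: A ∪ B = {1, 2, 3, 4, 6, 8, 9, 11, 12, 13, 15, 16, 18, 19, 20}
(A ∪ B)' = U \ (A ∪ B) = {5, 7, 10, 14, 17}
A' = {5, 7, 10, 14, 17, 20}, B' = {1, 2, 3, 4, 5, 6, 7, 8, 9, 10, 12, 13, 14, 15, 17, 18}
Claimed RHS: A' ∪ B' = {1, 2, 3, 4, 5, 6, 7, 8, 9, 10, 12, 13, 14, 15, 17, 18, 20}
Identity is INVALID: LHS = {5, 7, 10, 14, 17} but the RHS claimed here equals {1, 2, 3, 4, 5, 6, 7, 8, 9, 10, 12, 13, 14, 15, 17, 18, 20}. The correct form is (A ∪ B)' = A' ∩ B'.

Identity is invalid: (A ∪ B)' = {5, 7, 10, 14, 17} but A' ∪ B' = {1, 2, 3, 4, 5, 6, 7, 8, 9, 10, 12, 13, 14, 15, 17, 18, 20}. The correct De Morgan law is (A ∪ B)' = A' ∩ B'.


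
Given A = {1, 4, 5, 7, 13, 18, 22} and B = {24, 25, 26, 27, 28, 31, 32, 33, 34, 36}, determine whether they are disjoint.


Disjoint means A ∩ B = ∅.
A ∩ B = ∅
A ∩ B = ∅, so A and B are disjoint.

Yes, A and B are disjoint


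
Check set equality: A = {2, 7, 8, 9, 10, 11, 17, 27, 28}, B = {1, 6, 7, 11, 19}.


Two sets are equal iff they have exactly the same elements.
A = {2, 7, 8, 9, 10, 11, 17, 27, 28}
B = {1, 6, 7, 11, 19}
Differences: {1, 2, 6, 8, 9, 10, 17, 19, 27, 28}
A ≠ B

No, A ≠ B


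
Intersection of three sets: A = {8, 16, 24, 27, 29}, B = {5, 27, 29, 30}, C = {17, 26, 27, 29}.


A ∩ B = {27, 29}
(A ∩ B) ∩ C = {27, 29}

A ∩ B ∩ C = {27, 29}


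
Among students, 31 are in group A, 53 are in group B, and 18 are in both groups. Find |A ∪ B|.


|A ∪ B| = |A| + |B| - |A ∩ B|
= 31 + 53 - 18
= 66

|A ∪ B| = 66


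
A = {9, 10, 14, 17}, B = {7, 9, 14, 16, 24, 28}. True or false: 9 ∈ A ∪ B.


A = {9, 10, 14, 17}, B = {7, 9, 14, 16, 24, 28}
A ∪ B = all elements in A or B
A ∪ B = {7, 9, 10, 14, 16, 17, 24, 28}
Checking if 9 ∈ A ∪ B
9 is in A ∪ B → True

9 ∈ A ∪ B


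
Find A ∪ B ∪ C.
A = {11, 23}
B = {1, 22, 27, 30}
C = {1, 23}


A ∪ B = {1, 11, 22, 23, 27, 30}
(A ∪ B) ∪ C = {1, 11, 22, 23, 27, 30}

A ∪ B ∪ C = {1, 11, 22, 23, 27, 30}


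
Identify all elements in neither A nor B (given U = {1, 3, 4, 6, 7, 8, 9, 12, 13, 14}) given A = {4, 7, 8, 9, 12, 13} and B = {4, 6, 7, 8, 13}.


A = {4, 7, 8, 9, 12, 13}
B = {4, 6, 7, 8, 13}
Region: in neither A nor B (given U = {1, 3, 4, 6, 7, 8, 9, 12, 13, 14})
Elements: {1, 3, 14}

Elements in neither A nor B (given U = {1, 3, 4, 6, 7, 8, 9, 12, 13, 14}): {1, 3, 14}


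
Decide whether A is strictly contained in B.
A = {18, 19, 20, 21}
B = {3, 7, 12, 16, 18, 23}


A ⊂ B requires: A ⊆ B AND A ≠ B.
A ⊆ B? No
A ⊄ B, so A is not a proper subset.

No, A is not a proper subset of B


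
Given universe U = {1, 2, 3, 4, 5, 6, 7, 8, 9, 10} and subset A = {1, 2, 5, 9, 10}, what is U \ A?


Aᶜ = U \ A = elements in U but not in A
U = {1, 2, 3, 4, 5, 6, 7, 8, 9, 10}
A = {1, 2, 5, 9, 10}
Aᶜ = {3, 4, 6, 7, 8}

Aᶜ = {3, 4, 6, 7, 8}


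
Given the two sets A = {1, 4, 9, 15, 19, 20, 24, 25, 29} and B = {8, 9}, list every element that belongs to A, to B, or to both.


A ∪ B = all elements in A or B (or both)
A = {1, 4, 9, 15, 19, 20, 24, 25, 29}
B = {8, 9}
A ∪ B = {1, 4, 8, 9, 15, 19, 20, 24, 25, 29}

A ∪ B = {1, 4, 8, 9, 15, 19, 20, 24, 25, 29}


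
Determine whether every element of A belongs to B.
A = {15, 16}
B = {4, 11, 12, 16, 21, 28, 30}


A ⊆ B means every element of A is in B.
Elements in A not in B: {15}
So A ⊄ B.

No, A ⊄ B


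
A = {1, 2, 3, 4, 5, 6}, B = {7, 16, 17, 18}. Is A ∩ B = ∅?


Disjoint means A ∩ B = ∅.
A ∩ B = ∅
A ∩ B = ∅, so A and B are disjoint.

Yes, A and B are disjoint


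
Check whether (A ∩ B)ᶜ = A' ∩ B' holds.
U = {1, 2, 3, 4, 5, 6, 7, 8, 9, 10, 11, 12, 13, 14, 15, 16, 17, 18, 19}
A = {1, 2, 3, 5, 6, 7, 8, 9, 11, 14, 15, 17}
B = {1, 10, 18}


LHS: A ∩ B = {1}
(A ∩ B)' = U \ (A ∩ B) = {2, 3, 4, 5, 6, 7, 8, 9, 10, 11, 12, 13, 14, 15, 16, 17, 18, 19}
A' = {4, 10, 12, 13, 16, 18, 19}, B' = {2, 3, 4, 5, 6, 7, 8, 9, 11, 12, 13, 14, 15, 16, 17, 19}
Claimed RHS: A' ∩ B' = {4, 12, 13, 16, 19}
Identity is INVALID: LHS = {2, 3, 4, 5, 6, 7, 8, 9, 10, 11, 12, 13, 14, 15, 16, 17, 18, 19} but the RHS claimed here equals {4, 12, 13, 16, 19}. The correct form is (A ∩ B)' = A' ∪ B'.

Identity is invalid: (A ∩ B)' = {2, 3, 4, 5, 6, 7, 8, 9, 10, 11, 12, 13, 14, 15, 16, 17, 18, 19} but A' ∩ B' = {4, 12, 13, 16, 19}. The correct De Morgan law is (A ∩ B)' = A' ∪ B'.


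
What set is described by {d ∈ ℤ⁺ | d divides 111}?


Checking each candidate:
Condition: positive divisors of 111
Result = {1, 3, 37, 111}

{1, 3, 37, 111}


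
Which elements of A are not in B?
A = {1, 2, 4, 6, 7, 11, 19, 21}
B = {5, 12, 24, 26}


A \ B = elements in A but not in B
A = {1, 2, 4, 6, 7, 11, 19, 21}
B = {5, 12, 24, 26}
Remove from A any elements in B
A \ B = {1, 2, 4, 6, 7, 11, 19, 21}

A \ B = {1, 2, 4, 6, 7, 11, 19, 21}


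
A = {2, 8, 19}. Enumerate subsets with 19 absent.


A subset of A that omits 19 is a subset of A \ {19}, so there are 2^(n-1) = 2^2 = 4 of them.
Subsets excluding 19: ∅, {2}, {8}, {2, 8}

Subsets excluding 19 (4 total): ∅, {2}, {8}, {2, 8}


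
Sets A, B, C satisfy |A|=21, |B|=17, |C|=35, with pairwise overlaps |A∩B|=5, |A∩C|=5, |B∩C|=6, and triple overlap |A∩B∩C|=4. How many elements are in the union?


|A∪B∪C| = |A|+|B|+|C| - |A∩B|-|A∩C|-|B∩C| + |A∩B∩C|
= 21+17+35 - 5-5-6 + 4
= 73 - 16 + 4
= 61

|A ∪ B ∪ C| = 61


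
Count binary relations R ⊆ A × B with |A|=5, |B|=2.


A relation from A to B is any subset of A × B.
|A × B| = 5 × 2 = 10
# relations = 2^|A × B| = 2^10 = 1024

Number of relations = 1024


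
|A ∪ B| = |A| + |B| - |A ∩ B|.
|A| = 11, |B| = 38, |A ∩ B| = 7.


|A ∪ B| = |A| + |B| - |A ∩ B|
= 11 + 38 - 7
= 42

|A ∪ B| = 42


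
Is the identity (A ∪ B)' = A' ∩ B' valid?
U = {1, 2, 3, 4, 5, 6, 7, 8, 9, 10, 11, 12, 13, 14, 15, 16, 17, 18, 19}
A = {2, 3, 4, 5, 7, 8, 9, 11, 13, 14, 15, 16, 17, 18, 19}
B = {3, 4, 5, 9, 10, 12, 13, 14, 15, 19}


LHS: A ∪ B = {2, 3, 4, 5, 7, 8, 9, 10, 11, 12, 13, 14, 15, 16, 17, 18, 19}
(A ∪ B)' = U \ (A ∪ B) = {1, 6}
A' = {1, 6, 10, 12}, B' = {1, 2, 6, 7, 8, 11, 16, 17, 18}
Claimed RHS: A' ∩ B' = {1, 6}
Identity is VALID: LHS = RHS = {1, 6} ✓

Identity is valid. (A ∪ B)' = A' ∩ B' = {1, 6}


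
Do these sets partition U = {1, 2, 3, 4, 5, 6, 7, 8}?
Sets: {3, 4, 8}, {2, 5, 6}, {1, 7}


A partition requires: (1) non-empty parts, (2) pairwise disjoint, (3) union = U
Parts: {3, 4, 8}, {2, 5, 6}, {1, 7}
Union of parts: {1, 2, 3, 4, 5, 6, 7, 8}
U = {1, 2, 3, 4, 5, 6, 7, 8}
All non-empty? True
Pairwise disjoint? True
Covers U? True

Yes, valid partition


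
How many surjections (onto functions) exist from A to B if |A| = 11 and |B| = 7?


n = |A| = 11, k = |B| = 7. Surjections via inclusion-exclusion:
S(n,k) = Σ(-1)^i × C(k,i) × (k-i)^n, i=0 to k
i=0: (-1)^0×C(7,0)×7^11 = 1977326743
i=1: (-1)^1×C(7,1)×6^11 = -2539579392
i=2: (-1)^2×C(7,2)×5^11 = 1025390625
i=3: (-1)^3×C(7,3)×4^11 = -146800640
i=4: (-1)^4×C(7,4)×3^11 = 6200145
i=5: (-1)^5×C(7,5)×2^11 = -43008
i=6: (-1)^6×C(7,6)×1^11 = 7
i=7: (-1)^7×C(7,7)×0^11 = 0
Total = 322494480

Number of surjections = 322494480


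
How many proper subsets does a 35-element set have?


Total subsets = 2^n = 2^35 = 34359738368
Proper subsets exclude the set itself: 2^n - 1
= 34359738368 - 1
= 34359738367

Number of proper subsets = 34359738367


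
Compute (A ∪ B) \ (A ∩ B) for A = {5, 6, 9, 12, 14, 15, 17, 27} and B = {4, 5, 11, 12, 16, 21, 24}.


A △ B = (A \ B) ∪ (B \ A) = elements in exactly one of A or B
A \ B = {6, 9, 14, 15, 17, 27}
B \ A = {4, 11, 16, 21, 24}
A △ B = {4, 6, 9, 11, 14, 15, 16, 17, 21, 24, 27}

A △ B = {4, 6, 9, 11, 14, 15, 16, 17, 21, 24, 27}


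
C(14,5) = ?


C(n,k) = n! / (k!(n-k)!)
C(14,5) = 14! / (5!9!)
= 2002

C(14,5) = 2002


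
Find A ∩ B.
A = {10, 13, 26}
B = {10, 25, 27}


A ∩ B = elements in both A and B
A = {10, 13, 26}
B = {10, 25, 27}
A ∩ B = {10}

A ∩ B = {10}


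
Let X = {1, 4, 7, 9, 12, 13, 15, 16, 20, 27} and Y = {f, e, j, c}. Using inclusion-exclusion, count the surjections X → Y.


n = |X| = 10, k = |Y| = 4. Surjections via inclusion-exclusion:
S(n,k) = Σ(-1)^i × C(k,i) × (k-i)^n, i=0 to k
i=0: (-1)^0×C(4,0)×4^10 = 1048576
i=1: (-1)^1×C(4,1)×3^10 = -236196
i=2: (-1)^2×C(4,2)×2^10 = 6144
i=3: (-1)^3×C(4,3)×1^10 = -4
i=4: (-1)^4×C(4,4)×0^10 = 0
Total = 818520

Number of surjections = 818520


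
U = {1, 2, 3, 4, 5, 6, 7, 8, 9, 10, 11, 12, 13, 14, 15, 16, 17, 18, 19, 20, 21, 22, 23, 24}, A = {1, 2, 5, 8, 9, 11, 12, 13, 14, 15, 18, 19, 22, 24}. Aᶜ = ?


Aᶜ = U \ A = elements in U but not in A
U = {1, 2, 3, 4, 5, 6, 7, 8, 9, 10, 11, 12, 13, 14, 15, 16, 17, 18, 19, 20, 21, 22, 23, 24}
A = {1, 2, 5, 8, 9, 11, 12, 13, 14, 15, 18, 19, 22, 24}
Aᶜ = {3, 4, 6, 7, 10, 16, 17, 20, 21, 23}

Aᶜ = {3, 4, 6, 7, 10, 16, 17, 20, 21, 23}


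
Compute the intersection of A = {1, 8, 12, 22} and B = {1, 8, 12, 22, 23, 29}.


A ∩ B = elements in both A and B
A = {1, 8, 12, 22}
B = {1, 8, 12, 22, 23, 29}
A ∩ B = {1, 8, 12, 22}

A ∩ B = {1, 8, 12, 22}


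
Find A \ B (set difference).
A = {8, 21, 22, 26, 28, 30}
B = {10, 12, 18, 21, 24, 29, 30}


A \ B = elements in A but not in B
A = {8, 21, 22, 26, 28, 30}
B = {10, 12, 18, 21, 24, 29, 30}
Remove from A any elements in B
A \ B = {8, 22, 26, 28}

A \ B = {8, 22, 26, 28}


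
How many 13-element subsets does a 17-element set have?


C(n,k) = n! / (k!(n-k)!)
C(17,13) = 17! / (13!4!)
= 2380

C(17,13) = 2380


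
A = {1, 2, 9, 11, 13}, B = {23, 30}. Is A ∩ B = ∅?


Disjoint means A ∩ B = ∅.
A ∩ B = ∅
A ∩ B = ∅, so A and B are disjoint.

Yes, A and B are disjoint


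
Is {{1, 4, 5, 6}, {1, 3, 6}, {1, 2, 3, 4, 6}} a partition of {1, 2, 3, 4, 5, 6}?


A partition requires: (1) non-empty parts, (2) pairwise disjoint, (3) union = U
Parts: {1, 4, 5, 6}, {1, 3, 6}, {1, 2, 3, 4, 6}
Union of parts: {1, 2, 3, 4, 5, 6}
U = {1, 2, 3, 4, 5, 6}
All non-empty? True
Pairwise disjoint? False
Covers U? True

No, not a valid partition


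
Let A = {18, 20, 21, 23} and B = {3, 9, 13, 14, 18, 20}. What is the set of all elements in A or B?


A ∪ B = all elements in A or B (or both)
A = {18, 20, 21, 23}
B = {3, 9, 13, 14, 18, 20}
A ∪ B = {3, 9, 13, 14, 18, 20, 21, 23}

A ∪ B = {3, 9, 13, 14, 18, 20, 21, 23}


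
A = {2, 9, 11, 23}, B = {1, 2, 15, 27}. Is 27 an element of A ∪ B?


A = {2, 9, 11, 23}, B = {1, 2, 15, 27}
A ∪ B = all elements in A or B
A ∪ B = {1, 2, 9, 11, 15, 23, 27}
Checking if 27 ∈ A ∪ B
27 is in A ∪ B → True

27 ∈ A ∪ B


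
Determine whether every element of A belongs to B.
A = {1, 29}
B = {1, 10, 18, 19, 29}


A ⊆ B means every element of A is in B.
All elements of A are in B.
So A ⊆ B.

Yes, A ⊆ B


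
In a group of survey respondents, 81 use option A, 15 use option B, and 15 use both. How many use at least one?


|A ∪ B| = |A| + |B| - |A ∩ B|
= 81 + 15 - 15
= 81

|A ∪ B| = 81


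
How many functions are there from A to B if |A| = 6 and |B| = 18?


Each of |A| = 6 inputs maps to any of |B| = 18 outputs.
# functions = |B|^|A| = 18^6
= 34012224

Number of functions = 34012224


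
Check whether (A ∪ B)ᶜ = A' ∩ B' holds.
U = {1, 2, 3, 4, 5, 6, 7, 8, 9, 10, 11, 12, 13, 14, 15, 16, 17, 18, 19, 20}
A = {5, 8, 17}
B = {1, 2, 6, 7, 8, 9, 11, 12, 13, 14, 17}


LHS: A ∪ B = {1, 2, 5, 6, 7, 8, 9, 11, 12, 13, 14, 17}
(A ∪ B)' = U \ (A ∪ B) = {3, 4, 10, 15, 16, 18, 19, 20}
A' = {1, 2, 3, 4, 6, 7, 9, 10, 11, 12, 13, 14, 15, 16, 18, 19, 20}, B' = {3, 4, 5, 10, 15, 16, 18, 19, 20}
Claimed RHS: A' ∩ B' = {3, 4, 10, 15, 16, 18, 19, 20}
Identity is VALID: LHS = RHS = {3, 4, 10, 15, 16, 18, 19, 20} ✓

Identity is valid. (A ∪ B)' = A' ∩ B' = {3, 4, 10, 15, 16, 18, 19, 20}


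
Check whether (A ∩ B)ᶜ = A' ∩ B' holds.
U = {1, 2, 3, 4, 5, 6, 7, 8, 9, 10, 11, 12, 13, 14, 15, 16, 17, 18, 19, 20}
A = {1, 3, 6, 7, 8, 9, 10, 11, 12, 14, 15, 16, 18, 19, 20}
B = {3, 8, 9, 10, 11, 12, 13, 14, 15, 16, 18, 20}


LHS: A ∩ B = {3, 8, 9, 10, 11, 12, 14, 15, 16, 18, 20}
(A ∩ B)' = U \ (A ∩ B) = {1, 2, 4, 5, 6, 7, 13, 17, 19}
A' = {2, 4, 5, 13, 17}, B' = {1, 2, 4, 5, 6, 7, 17, 19}
Claimed RHS: A' ∩ B' = {2, 4, 5, 17}
Identity is INVALID: LHS = {1, 2, 4, 5, 6, 7, 13, 17, 19} but the RHS claimed here equals {2, 4, 5, 17}. The correct form is (A ∩ B)' = A' ∪ B'.

Identity is invalid: (A ∩ B)' = {1, 2, 4, 5, 6, 7, 13, 17, 19} but A' ∩ B' = {2, 4, 5, 17}. The correct De Morgan law is (A ∩ B)' = A' ∪ B'.


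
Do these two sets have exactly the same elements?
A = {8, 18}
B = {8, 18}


Two sets are equal iff they have exactly the same elements.
A = {8, 18}
B = {8, 18}
Same elements → A = B

Yes, A = B


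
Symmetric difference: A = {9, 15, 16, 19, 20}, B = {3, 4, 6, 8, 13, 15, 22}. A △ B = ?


A △ B = (A \ B) ∪ (B \ A) = elements in exactly one of A or B
A \ B = {9, 16, 19, 20}
B \ A = {3, 4, 6, 8, 13, 22}
A △ B = {3, 4, 6, 8, 9, 13, 16, 19, 20, 22}

A △ B = {3, 4, 6, 8, 9, 13, 16, 19, 20, 22}


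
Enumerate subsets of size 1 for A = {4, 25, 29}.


|A| = 3, so A has C(3,1) = 3 subsets of size 1.
Enumerate by choosing 1 elements from A at a time:
{4}, {25}, {29}

1-element subsets (3 total): {4}, {25}, {29}


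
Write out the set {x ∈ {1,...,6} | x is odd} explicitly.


Checking each candidate:
Condition: odd numbers in {1,...,6}
Result = {1, 3, 5}

{1, 3, 5}


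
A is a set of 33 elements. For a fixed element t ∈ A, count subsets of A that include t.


Subsets of A containing t correspond to subsets of A \ {t}, which has 32 elements.
Count = 2^(n-1) = 2^32
= 4294967296

Number of subsets containing t = 4294967296


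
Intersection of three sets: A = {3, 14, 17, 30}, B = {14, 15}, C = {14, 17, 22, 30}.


A ∩ B = {14}
(A ∩ B) ∩ C = {14}

A ∩ B ∩ C = {14}


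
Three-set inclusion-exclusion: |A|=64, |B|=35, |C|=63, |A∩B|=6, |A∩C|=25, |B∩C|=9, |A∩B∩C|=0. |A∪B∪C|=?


|A∪B∪C| = |A|+|B|+|C| - |A∩B|-|A∩C|-|B∩C| + |A∩B∩C|
= 64+35+63 - 6-25-9 + 0
= 162 - 40 + 0
= 122

|A ∪ B ∪ C| = 122


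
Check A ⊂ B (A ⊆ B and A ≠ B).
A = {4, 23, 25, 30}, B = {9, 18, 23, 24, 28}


A ⊂ B requires: A ⊆ B AND A ≠ B.
A ⊆ B? No
A ⊄ B, so A is not a proper subset.

No, A is not a proper subset of B


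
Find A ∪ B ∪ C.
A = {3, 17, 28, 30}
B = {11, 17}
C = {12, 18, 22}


A ∪ B = {3, 11, 17, 28, 30}
(A ∪ B) ∪ C = {3, 11, 12, 17, 18, 22, 28, 30}

A ∪ B ∪ C = {3, 11, 12, 17, 18, 22, 28, 30}


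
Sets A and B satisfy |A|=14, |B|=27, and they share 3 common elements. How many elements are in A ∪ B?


|A ∪ B| = |A| + |B| - |A ∩ B|
= 14 + 27 - 3
= 38

|A ∪ B| = 38


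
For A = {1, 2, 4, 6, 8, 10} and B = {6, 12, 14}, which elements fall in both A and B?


A = {1, 2, 4, 6, 8, 10}
B = {6, 12, 14}
Region: in both A and B
Elements: {6}

Elements in both A and B: {6}


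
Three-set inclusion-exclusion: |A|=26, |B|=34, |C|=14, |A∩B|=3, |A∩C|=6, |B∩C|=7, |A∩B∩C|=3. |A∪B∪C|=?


|A∪B∪C| = |A|+|B|+|C| - |A∩B|-|A∩C|-|B∩C| + |A∩B∩C|
= 26+34+14 - 3-6-7 + 3
= 74 - 16 + 3
= 61

|A ∪ B ∪ C| = 61


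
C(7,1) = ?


C(n,k) = n! / (k!(n-k)!)
C(7,1) = 7! / (1!6!)
= 7

C(7,1) = 7


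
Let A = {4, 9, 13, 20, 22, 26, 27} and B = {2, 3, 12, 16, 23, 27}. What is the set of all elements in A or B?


A ∪ B = all elements in A or B (or both)
A = {4, 9, 13, 20, 22, 26, 27}
B = {2, 3, 12, 16, 23, 27}
A ∪ B = {2, 3, 4, 9, 12, 13, 16, 20, 22, 23, 26, 27}

A ∪ B = {2, 3, 4, 9, 12, 13, 16, 20, 22, 23, 26, 27}


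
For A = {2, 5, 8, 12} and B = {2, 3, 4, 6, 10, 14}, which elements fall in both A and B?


A = {2, 5, 8, 12}
B = {2, 3, 4, 6, 10, 14}
Region: in both A and B
Elements: {2}

Elements in both A and B: {2}


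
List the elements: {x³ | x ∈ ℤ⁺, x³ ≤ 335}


Checking each candidate:
Condition: positive perfect cubes ≤ 335
Result = {1, 8, 27, 64, 125, 216}

{1, 8, 27, 64, 125, 216}


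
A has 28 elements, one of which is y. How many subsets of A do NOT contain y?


Subsets of A avoiding y are subsets of A \ {y}, which has 27 elements.
Count = 2^(n-1) = 2^27
= 134217728

Number of subsets avoiding y = 134217728


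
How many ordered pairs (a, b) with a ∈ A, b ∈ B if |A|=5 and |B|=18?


|A × B| = |A| × |B|
= 5 × 18
= 90

|A × B| = 90


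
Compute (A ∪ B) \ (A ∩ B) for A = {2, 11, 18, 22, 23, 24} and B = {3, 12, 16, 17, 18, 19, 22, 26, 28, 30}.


A △ B = (A \ B) ∪ (B \ A) = elements in exactly one of A or B
A \ B = {2, 11, 23, 24}
B \ A = {3, 12, 16, 17, 19, 26, 28, 30}
A △ B = {2, 3, 11, 12, 16, 17, 19, 23, 24, 26, 28, 30}

A △ B = {2, 3, 11, 12, 16, 17, 19, 23, 24, 26, 28, 30}


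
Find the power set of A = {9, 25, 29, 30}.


|A| = 4, so |P(A)| = 2^4 = 16
Enumerate subsets by cardinality (0 to 4):
∅, {9}, {25}, {29}, {30}, {9, 25}, {9, 29}, {9, 30}, {25, 29}, {25, 30}, {29, 30}, {9, 25, 29}, {9, 25, 30}, {9, 29, 30}, {25, 29, 30}, {9, 25, 29, 30}

P(A) has 16 subsets: ∅, {9}, {25}, {29}, {30}, {9, 25}, {9, 29}, {9, 30}, {25, 29}, {25, 30}, {29, 30}, {9, 25, 29}, {9, 25, 30}, {9, 29, 30}, {25, 29, 30}, {9, 25, 29, 30}


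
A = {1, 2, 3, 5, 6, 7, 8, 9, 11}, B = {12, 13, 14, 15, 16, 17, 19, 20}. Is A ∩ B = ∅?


Disjoint means A ∩ B = ∅.
A ∩ B = ∅
A ∩ B = ∅, so A and B are disjoint.

Yes, A and B are disjoint


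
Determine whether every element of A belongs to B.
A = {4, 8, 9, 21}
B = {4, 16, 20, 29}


A ⊆ B means every element of A is in B.
Elements in A not in B: {8, 9, 21}
So A ⊄ B.

No, A ⊄ B


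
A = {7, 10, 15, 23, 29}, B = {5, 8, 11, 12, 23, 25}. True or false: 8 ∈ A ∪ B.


A = {7, 10, 15, 23, 29}, B = {5, 8, 11, 12, 23, 25}
A ∪ B = all elements in A or B
A ∪ B = {5, 7, 8, 10, 11, 12, 15, 23, 25, 29}
Checking if 8 ∈ A ∪ B
8 is in A ∪ B → True

8 ∈ A ∪ B


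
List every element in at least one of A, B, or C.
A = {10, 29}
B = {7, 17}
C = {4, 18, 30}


A ∪ B = {7, 10, 17, 29}
(A ∪ B) ∪ C = {4, 7, 10, 17, 18, 29, 30}

A ∪ B ∪ C = {4, 7, 10, 17, 18, 29, 30}


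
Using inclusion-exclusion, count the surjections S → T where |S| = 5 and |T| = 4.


n = |S| = 5, k = |T| = 4. Surjections via inclusion-exclusion:
S(n,k) = Σ(-1)^i × C(k,i) × (k-i)^n, i=0 to k
i=0: (-1)^0×C(4,0)×4^5 = 1024
i=1: (-1)^1×C(4,1)×3^5 = -972
i=2: (-1)^2×C(4,2)×2^5 = 192
i=3: (-1)^3×C(4,3)×1^5 = -4
i=4: (-1)^4×C(4,4)×0^5 = 0
Total = 240

Number of surjections = 240


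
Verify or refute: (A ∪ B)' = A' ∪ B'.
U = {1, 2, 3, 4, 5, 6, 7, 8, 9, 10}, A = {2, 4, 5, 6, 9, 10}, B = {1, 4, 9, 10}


LHS: A ∪ B = {1, 2, 4, 5, 6, 9, 10}
(A ∪ B)' = U \ (A ∪ B) = {3, 7, 8}
A' = {1, 3, 7, 8}, B' = {2, 3, 5, 6, 7, 8}
Claimed RHS: A' ∪ B' = {1, 2, 3, 5, 6, 7, 8}
Identity is INVALID: LHS = {3, 7, 8} but the RHS claimed here equals {1, 2, 3, 5, 6, 7, 8}. The correct form is (A ∪ B)' = A' ∩ B'.

Identity is invalid: (A ∪ B)' = {3, 7, 8} but A' ∪ B' = {1, 2, 3, 5, 6, 7, 8}. The correct De Morgan law is (A ∪ B)' = A' ∩ B'.


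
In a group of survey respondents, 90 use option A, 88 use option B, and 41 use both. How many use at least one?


|A ∪ B| = |A| + |B| - |A ∩ B|
= 90 + 88 - 41
= 137

|A ∪ B| = 137


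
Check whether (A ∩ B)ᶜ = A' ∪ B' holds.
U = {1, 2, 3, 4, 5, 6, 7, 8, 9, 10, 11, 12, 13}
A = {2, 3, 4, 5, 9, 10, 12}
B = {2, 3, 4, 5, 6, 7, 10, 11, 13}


LHS: A ∩ B = {2, 3, 4, 5, 10}
(A ∩ B)' = U \ (A ∩ B) = {1, 6, 7, 8, 9, 11, 12, 13}
A' = {1, 6, 7, 8, 11, 13}, B' = {1, 8, 9, 12}
Claimed RHS: A' ∪ B' = {1, 6, 7, 8, 9, 11, 12, 13}
Identity is VALID: LHS = RHS = {1, 6, 7, 8, 9, 11, 12, 13} ✓

Identity is valid. (A ∩ B)' = A' ∪ B' = {1, 6, 7, 8, 9, 11, 12, 13}


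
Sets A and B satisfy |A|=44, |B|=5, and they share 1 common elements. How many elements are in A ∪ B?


|A ∪ B| = |A| + |B| - |A ∩ B|
= 44 + 5 - 1
= 48

|A ∪ B| = 48


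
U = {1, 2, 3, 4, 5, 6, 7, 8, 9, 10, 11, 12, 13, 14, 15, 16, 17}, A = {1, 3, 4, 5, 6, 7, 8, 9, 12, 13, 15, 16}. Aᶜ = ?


Aᶜ = U \ A = elements in U but not in A
U = {1, 2, 3, 4, 5, 6, 7, 8, 9, 10, 11, 12, 13, 14, 15, 16, 17}
A = {1, 3, 4, 5, 6, 7, 8, 9, 12, 13, 15, 16}
Aᶜ = {2, 10, 11, 14, 17}

Aᶜ = {2, 10, 11, 14, 17}


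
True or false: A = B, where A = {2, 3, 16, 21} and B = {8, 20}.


Two sets are equal iff they have exactly the same elements.
A = {2, 3, 16, 21}
B = {8, 20}
Differences: {2, 3, 8, 16, 20, 21}
A ≠ B

No, A ≠ B


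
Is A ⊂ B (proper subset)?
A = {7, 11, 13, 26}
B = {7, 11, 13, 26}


A ⊂ B requires: A ⊆ B AND A ≠ B.
A ⊆ B? Yes
A = B? Yes
A = B, so A is not a PROPER subset.

No, A is not a proper subset of B


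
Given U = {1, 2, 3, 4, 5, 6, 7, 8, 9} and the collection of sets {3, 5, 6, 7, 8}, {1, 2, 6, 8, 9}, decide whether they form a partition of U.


A partition requires: (1) non-empty parts, (2) pairwise disjoint, (3) union = U
Parts: {3, 5, 6, 7, 8}, {1, 2, 6, 8, 9}
Union of parts: {1, 2, 3, 5, 6, 7, 8, 9}
U = {1, 2, 3, 4, 5, 6, 7, 8, 9}
All non-empty? True
Pairwise disjoint? False
Covers U? False

No, not a valid partition


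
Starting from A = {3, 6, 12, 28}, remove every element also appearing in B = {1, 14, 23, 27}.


A \ B = elements in A but not in B
A = {3, 6, 12, 28}
B = {1, 14, 23, 27}
Remove from A any elements in B
A \ B = {3, 6, 12, 28}

A \ B = {3, 6, 12, 28}


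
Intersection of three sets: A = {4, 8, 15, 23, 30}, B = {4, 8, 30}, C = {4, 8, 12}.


A ∩ B = {4, 8, 30}
(A ∩ B) ∩ C = {4, 8}

A ∩ B ∩ C = {4, 8}


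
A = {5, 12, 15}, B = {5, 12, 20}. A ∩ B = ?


A ∩ B = elements in both A and B
A = {5, 12, 15}
B = {5, 12, 20}
A ∩ B = {5, 12}

A ∩ B = {5, 12}


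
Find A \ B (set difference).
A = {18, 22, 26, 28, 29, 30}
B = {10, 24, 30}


A \ B = elements in A but not in B
A = {18, 22, 26, 28, 29, 30}
B = {10, 24, 30}
Remove from A any elements in B
A \ B = {18, 22, 26, 28, 29}

A \ B = {18, 22, 26, 28, 29}


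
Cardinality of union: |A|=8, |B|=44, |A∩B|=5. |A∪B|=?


|A ∪ B| = |A| + |B| - |A ∩ B|
= 8 + 44 - 5
= 47

|A ∪ B| = 47


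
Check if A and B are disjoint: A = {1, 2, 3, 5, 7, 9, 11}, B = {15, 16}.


Disjoint means A ∩ B = ∅.
A ∩ B = ∅
A ∩ B = ∅, so A and B are disjoint.

Yes, A and B are disjoint


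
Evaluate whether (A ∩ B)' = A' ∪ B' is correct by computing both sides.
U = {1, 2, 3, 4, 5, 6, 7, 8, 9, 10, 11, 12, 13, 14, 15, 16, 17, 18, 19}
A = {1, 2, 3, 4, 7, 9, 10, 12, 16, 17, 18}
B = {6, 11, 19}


LHS: A ∩ B = ∅
(A ∩ B)' = U \ (A ∩ B) = {1, 2, 3, 4, 5, 6, 7, 8, 9, 10, 11, 12, 13, 14, 15, 16, 17, 18, 19}
A' = {5, 6, 8, 11, 13, 14, 15, 19}, B' = {1, 2, 3, 4, 5, 7, 8, 9, 10, 12, 13, 14, 15, 16, 17, 18}
Claimed RHS: A' ∪ B' = {1, 2, 3, 4, 5, 6, 7, 8, 9, 10, 11, 12, 13, 14, 15, 16, 17, 18, 19}
Identity is VALID: LHS = RHS = {1, 2, 3, 4, 5, 6, 7, 8, 9, 10, 11, 12, 13, 14, 15, 16, 17, 18, 19} ✓

Identity is valid. (A ∩ B)' = A' ∪ B' = {1, 2, 3, 4, 5, 6, 7, 8, 9, 10, 11, 12, 13, 14, 15, 16, 17, 18, 19}


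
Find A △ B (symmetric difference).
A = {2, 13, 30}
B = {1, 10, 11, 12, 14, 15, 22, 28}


A △ B = (A \ B) ∪ (B \ A) = elements in exactly one of A or B
A \ B = {2, 13, 30}
B \ A = {1, 10, 11, 12, 14, 15, 22, 28}
A △ B = {1, 2, 10, 11, 12, 13, 14, 15, 22, 28, 30}

A △ B = {1, 2, 10, 11, 12, 13, 14, 15, 22, 28, 30}


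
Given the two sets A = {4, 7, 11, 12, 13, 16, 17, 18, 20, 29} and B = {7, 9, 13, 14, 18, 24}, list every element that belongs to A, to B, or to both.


A ∪ B = all elements in A or B (or both)
A = {4, 7, 11, 12, 13, 16, 17, 18, 20, 29}
B = {7, 9, 13, 14, 18, 24}
A ∪ B = {4, 7, 9, 11, 12, 13, 14, 16, 17, 18, 20, 24, 29}

A ∪ B = {4, 7, 9, 11, 12, 13, 14, 16, 17, 18, 20, 24, 29}


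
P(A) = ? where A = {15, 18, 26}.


|A| = 3, so |P(A)| = 2^3 = 8
Enumerate subsets by cardinality (0 to 3):
∅, {15}, {18}, {26}, {15, 18}, {15, 26}, {18, 26}, {15, 18, 26}

P(A) has 8 subsets: ∅, {15}, {18}, {26}, {15, 18}, {15, 26}, {18, 26}, {15, 18, 26}


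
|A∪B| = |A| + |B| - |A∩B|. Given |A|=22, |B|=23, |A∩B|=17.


|A ∪ B| = |A| + |B| - |A ∩ B|
= 22 + 23 - 17
= 28

|A ∪ B| = 28


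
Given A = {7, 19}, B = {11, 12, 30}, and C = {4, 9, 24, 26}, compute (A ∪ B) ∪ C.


A ∪ B = {7, 11, 12, 19, 30}
(A ∪ B) ∪ C = {4, 7, 9, 11, 12, 19, 24, 26, 30}

A ∪ B ∪ C = {4, 7, 9, 11, 12, 19, 24, 26, 30}


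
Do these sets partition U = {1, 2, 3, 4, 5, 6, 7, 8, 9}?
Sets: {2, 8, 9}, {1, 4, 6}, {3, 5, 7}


A partition requires: (1) non-empty parts, (2) pairwise disjoint, (3) union = U
Parts: {2, 8, 9}, {1, 4, 6}, {3, 5, 7}
Union of parts: {1, 2, 3, 4, 5, 6, 7, 8, 9}
U = {1, 2, 3, 4, 5, 6, 7, 8, 9}
All non-empty? True
Pairwise disjoint? True
Covers U? True

Yes, valid partition


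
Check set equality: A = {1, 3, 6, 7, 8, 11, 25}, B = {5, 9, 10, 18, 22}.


Two sets are equal iff they have exactly the same elements.
A = {1, 3, 6, 7, 8, 11, 25}
B = {5, 9, 10, 18, 22}
Differences: {1, 3, 5, 6, 7, 8, 9, 10, 11, 18, 22, 25}
A ≠ B

No, A ≠ B


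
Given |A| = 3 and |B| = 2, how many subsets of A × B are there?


A relation from A to B is any subset of A × B.
|A × B| = 3 × 2 = 6
# relations = 2^|A × B| = 2^6 = 64

Number of relations = 64


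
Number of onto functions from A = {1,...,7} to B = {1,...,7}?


n = |A| = 7, k = |B| = 7. Surjections via inclusion-exclusion:
S(n,k) = Σ(-1)^i × C(k,i) × (k-i)^n, i=0 to k
i=0: (-1)^0×C(7,0)×7^7 = 823543
i=1: (-1)^1×C(7,1)×6^7 = -1959552
i=2: (-1)^2×C(7,2)×5^7 = 1640625
i=3: (-1)^3×C(7,3)×4^7 = -573440
i=4: (-1)^4×C(7,4)×3^7 = 76545
i=5: (-1)^5×C(7,5)×2^7 = -2688
i=6: (-1)^6×C(7,6)×1^7 = 7
i=7: (-1)^7×C(7,7)×0^7 = 0
Total = 5040

Number of surjections = 5040


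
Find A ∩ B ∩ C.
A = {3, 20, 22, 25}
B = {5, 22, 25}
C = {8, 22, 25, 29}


A ∩ B = {22, 25}
(A ∩ B) ∩ C = {22, 25}

A ∩ B ∩ C = {22, 25}


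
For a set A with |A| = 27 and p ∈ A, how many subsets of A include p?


Subsets of A containing p correspond to subsets of A \ {p}, which has 26 elements.
Count = 2^(n-1) = 2^26
= 67108864

Number of subsets containing p = 67108864


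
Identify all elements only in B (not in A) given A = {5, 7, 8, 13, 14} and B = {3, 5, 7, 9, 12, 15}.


A = {5, 7, 8, 13, 14}
B = {3, 5, 7, 9, 12, 15}
Region: only in B (not in A)
Elements: {3, 9, 12, 15}

Elements only in B (not in A): {3, 9, 12, 15}


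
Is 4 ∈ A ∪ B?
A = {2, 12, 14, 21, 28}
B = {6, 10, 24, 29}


A = {2, 12, 14, 21, 28}, B = {6, 10, 24, 29}
A ∪ B = all elements in A or B
A ∪ B = {2, 6, 10, 12, 14, 21, 24, 28, 29}
Checking if 4 ∈ A ∪ B
4 is not in A ∪ B → False

4 ∉ A ∪ B


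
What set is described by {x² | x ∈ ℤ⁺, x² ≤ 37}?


Checking each candidate:
Condition: positive perfect squares ≤ 37
Result = {1, 4, 9, 16, 25, 36}

{1, 4, 9, 16, 25, 36}


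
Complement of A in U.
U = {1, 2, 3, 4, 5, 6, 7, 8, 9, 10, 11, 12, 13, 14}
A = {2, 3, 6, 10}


Aᶜ = U \ A = elements in U but not in A
U = {1, 2, 3, 4, 5, 6, 7, 8, 9, 10, 11, 12, 13, 14}
A = {2, 3, 6, 10}
Aᶜ = {1, 4, 5, 7, 8, 9, 11, 12, 13, 14}

Aᶜ = {1, 4, 5, 7, 8, 9, 11, 12, 13, 14}


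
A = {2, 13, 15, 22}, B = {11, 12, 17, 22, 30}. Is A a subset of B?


A ⊆ B means every element of A is in B.
Elements in A not in B: {2, 13, 15}
So A ⊄ B.

No, A ⊄ B


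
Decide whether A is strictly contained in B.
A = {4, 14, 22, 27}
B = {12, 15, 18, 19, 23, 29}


A ⊂ B requires: A ⊆ B AND A ≠ B.
A ⊆ B? No
A ⊄ B, so A is not a proper subset.

No, A is not a proper subset of B


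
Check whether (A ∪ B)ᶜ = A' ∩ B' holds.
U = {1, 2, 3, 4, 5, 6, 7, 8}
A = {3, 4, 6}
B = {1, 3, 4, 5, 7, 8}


LHS: A ∪ B = {1, 3, 4, 5, 6, 7, 8}
(A ∪ B)' = U \ (A ∪ B) = {2}
A' = {1, 2, 5, 7, 8}, B' = {2, 6}
Claimed RHS: A' ∩ B' = {2}
Identity is VALID: LHS = RHS = {2} ✓

Identity is valid. (A ∪ B)' = A' ∩ B' = {2}


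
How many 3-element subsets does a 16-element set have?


C(n,k) = n! / (k!(n-k)!)
C(16,3) = 16! / (3!13!)
= 560

C(16,3) = 560


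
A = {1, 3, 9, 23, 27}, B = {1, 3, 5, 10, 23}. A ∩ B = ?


A ∩ B = elements in both A and B
A = {1, 3, 9, 23, 27}
B = {1, 3, 5, 10, 23}
A ∩ B = {1, 3, 23}

A ∩ B = {1, 3, 23}


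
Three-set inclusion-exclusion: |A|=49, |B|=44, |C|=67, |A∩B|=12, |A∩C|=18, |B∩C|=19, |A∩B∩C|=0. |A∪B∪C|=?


|A∪B∪C| = |A|+|B|+|C| - |A∩B|-|A∩C|-|B∩C| + |A∩B∩C|
= 49+44+67 - 12-18-19 + 0
= 160 - 49 + 0
= 111

|A ∪ B ∪ C| = 111


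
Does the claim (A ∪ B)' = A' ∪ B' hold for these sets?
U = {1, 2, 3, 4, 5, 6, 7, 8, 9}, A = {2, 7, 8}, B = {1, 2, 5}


LHS: A ∪ B = {1, 2, 5, 7, 8}
(A ∪ B)' = U \ (A ∪ B) = {3, 4, 6, 9}
A' = {1, 3, 4, 5, 6, 9}, B' = {3, 4, 6, 7, 8, 9}
Claimed RHS: A' ∪ B' = {1, 3, 4, 5, 6, 7, 8, 9}
Identity is INVALID: LHS = {3, 4, 6, 9} but the RHS claimed here equals {1, 3, 4, 5, 6, 7, 8, 9}. The correct form is (A ∪ B)' = A' ∩ B'.

Identity is invalid: (A ∪ B)' = {3, 4, 6, 9} but A' ∪ B' = {1, 3, 4, 5, 6, 7, 8, 9}. The correct De Morgan law is (A ∪ B)' = A' ∩ B'.


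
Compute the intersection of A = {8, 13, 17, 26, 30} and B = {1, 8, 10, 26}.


A ∩ B = elements in both A and B
A = {8, 13, 17, 26, 30}
B = {1, 8, 10, 26}
A ∩ B = {8, 26}

A ∩ B = {8, 26}


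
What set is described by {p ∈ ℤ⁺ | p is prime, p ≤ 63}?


Checking each candidate:
Condition: primes ≤ 63
Result = {2, 3, 5, 7, 11, 13, 17, 19, 23, 29, 31, 37, 41, 43, 47, 53, 59, 61}

{2, 3, 5, 7, 11, 13, 17, 19, 23, 29, 31, 37, 41, 43, 47, 53, 59, 61}


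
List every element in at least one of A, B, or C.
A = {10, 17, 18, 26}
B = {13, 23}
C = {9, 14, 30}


A ∪ B = {10, 13, 17, 18, 23, 26}
(A ∪ B) ∪ C = {9, 10, 13, 14, 17, 18, 23, 26, 30}

A ∪ B ∪ C = {9, 10, 13, 14, 17, 18, 23, 26, 30}


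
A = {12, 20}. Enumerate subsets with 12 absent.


A subset of A that omits 12 is a subset of A \ {12}, so there are 2^(n-1) = 2^1 = 2 of them.
Subsets excluding 12: ∅, {20}

Subsets excluding 12 (2 total): ∅, {20}


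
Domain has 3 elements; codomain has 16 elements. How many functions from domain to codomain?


Each of |A| = 3 inputs maps to any of |B| = 16 outputs.
# functions = |B|^|A| = 16^3
= 4096

Number of functions = 4096


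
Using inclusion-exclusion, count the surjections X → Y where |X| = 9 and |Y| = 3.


n = |X| = 9, k = |Y| = 3. Surjections via inclusion-exclusion:
S(n,k) = Σ(-1)^i × C(k,i) × (k-i)^n, i=0 to k
i=0: (-1)^0×C(3,0)×3^9 = 19683
i=1: (-1)^1×C(3,1)×2^9 = -1536
i=2: (-1)^2×C(3,2)×1^9 = 3
i=3: (-1)^3×C(3,3)×0^9 = 0
Total = 18150

Number of surjections = 18150


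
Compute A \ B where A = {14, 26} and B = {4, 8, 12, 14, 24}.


A \ B = elements in A but not in B
A = {14, 26}
B = {4, 8, 12, 14, 24}
Remove from A any elements in B
A \ B = {26}

A \ B = {26}


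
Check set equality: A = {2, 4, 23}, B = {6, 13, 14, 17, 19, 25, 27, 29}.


Two sets are equal iff they have exactly the same elements.
A = {2, 4, 23}
B = {6, 13, 14, 17, 19, 25, 27, 29}
Differences: {2, 4, 6, 13, 14, 17, 19, 23, 25, 27, 29}
A ≠ B

No, A ≠ B


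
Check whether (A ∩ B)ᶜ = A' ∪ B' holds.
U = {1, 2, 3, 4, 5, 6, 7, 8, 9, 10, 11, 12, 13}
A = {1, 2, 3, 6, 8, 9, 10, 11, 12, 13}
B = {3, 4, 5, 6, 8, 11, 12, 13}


LHS: A ∩ B = {3, 6, 8, 11, 12, 13}
(A ∩ B)' = U \ (A ∩ B) = {1, 2, 4, 5, 7, 9, 10}
A' = {4, 5, 7}, B' = {1, 2, 7, 9, 10}
Claimed RHS: A' ∪ B' = {1, 2, 4, 5, 7, 9, 10}
Identity is VALID: LHS = RHS = {1, 2, 4, 5, 7, 9, 10} ✓

Identity is valid. (A ∩ B)' = A' ∪ B' = {1, 2, 4, 5, 7, 9, 10}
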